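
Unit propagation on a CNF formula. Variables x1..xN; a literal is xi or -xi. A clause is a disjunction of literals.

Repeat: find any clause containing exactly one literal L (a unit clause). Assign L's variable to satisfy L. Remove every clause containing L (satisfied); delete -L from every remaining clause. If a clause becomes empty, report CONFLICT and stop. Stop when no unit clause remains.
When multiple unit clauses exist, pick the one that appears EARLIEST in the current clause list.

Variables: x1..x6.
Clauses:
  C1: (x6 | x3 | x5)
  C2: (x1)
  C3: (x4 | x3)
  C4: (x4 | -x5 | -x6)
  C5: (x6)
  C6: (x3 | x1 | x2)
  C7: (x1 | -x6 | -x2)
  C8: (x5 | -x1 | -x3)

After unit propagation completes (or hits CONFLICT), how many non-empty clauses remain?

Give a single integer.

unit clause [1] forces x1=T; simplify:
  drop -1 from [5, -1, -3] -> [5, -3]
  satisfied 3 clause(s); 5 remain; assigned so far: [1]
unit clause [6] forces x6=T; simplify:
  drop -6 from [4, -5, -6] -> [4, -5]
  satisfied 2 clause(s); 3 remain; assigned so far: [1, 6]

Answer: 3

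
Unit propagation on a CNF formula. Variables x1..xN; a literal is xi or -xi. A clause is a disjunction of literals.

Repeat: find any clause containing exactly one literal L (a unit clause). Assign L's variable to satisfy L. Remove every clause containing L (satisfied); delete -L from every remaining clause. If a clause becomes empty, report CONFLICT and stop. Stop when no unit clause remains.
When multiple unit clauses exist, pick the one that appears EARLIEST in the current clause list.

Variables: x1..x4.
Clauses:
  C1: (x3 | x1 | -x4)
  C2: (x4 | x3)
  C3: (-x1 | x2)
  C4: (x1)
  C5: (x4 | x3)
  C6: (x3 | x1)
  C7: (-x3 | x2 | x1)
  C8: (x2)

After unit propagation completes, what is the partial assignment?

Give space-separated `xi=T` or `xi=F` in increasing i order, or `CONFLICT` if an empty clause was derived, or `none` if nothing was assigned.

unit clause [1] forces x1=T; simplify:
  drop -1 from [-1, 2] -> [2]
  satisfied 4 clause(s); 4 remain; assigned so far: [1]
unit clause [2] forces x2=T; simplify:
  satisfied 2 clause(s); 2 remain; assigned so far: [1, 2]

Answer: x1=T x2=T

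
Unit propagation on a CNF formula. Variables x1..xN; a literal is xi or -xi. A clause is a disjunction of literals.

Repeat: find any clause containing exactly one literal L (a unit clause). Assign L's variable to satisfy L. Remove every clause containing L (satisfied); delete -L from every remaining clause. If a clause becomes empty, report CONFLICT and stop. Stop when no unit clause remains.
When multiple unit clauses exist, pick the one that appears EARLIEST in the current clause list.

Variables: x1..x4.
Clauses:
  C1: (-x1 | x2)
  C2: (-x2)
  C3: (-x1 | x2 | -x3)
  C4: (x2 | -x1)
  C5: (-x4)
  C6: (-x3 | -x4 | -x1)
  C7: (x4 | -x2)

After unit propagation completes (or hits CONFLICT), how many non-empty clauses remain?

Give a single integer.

Answer: 0

Derivation:
unit clause [-2] forces x2=F; simplify:
  drop 2 from [-1, 2] -> [-1]
  drop 2 from [-1, 2, -3] -> [-1, -3]
  drop 2 from [2, -1] -> [-1]
  satisfied 2 clause(s); 5 remain; assigned so far: [2]
unit clause [-1] forces x1=F; simplify:
  satisfied 4 clause(s); 1 remain; assigned so far: [1, 2]
unit clause [-4] forces x4=F; simplify:
  satisfied 1 clause(s); 0 remain; assigned so far: [1, 2, 4]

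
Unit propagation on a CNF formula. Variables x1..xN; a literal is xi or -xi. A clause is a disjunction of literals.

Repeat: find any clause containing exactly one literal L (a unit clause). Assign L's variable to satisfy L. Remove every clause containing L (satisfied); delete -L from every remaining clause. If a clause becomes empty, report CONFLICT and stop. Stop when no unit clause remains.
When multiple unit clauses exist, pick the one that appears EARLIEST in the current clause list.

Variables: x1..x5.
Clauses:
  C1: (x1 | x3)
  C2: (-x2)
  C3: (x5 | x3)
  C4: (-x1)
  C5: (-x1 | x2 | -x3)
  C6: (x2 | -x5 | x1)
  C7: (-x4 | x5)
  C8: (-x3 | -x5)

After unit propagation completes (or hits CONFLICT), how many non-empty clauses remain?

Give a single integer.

unit clause [-2] forces x2=F; simplify:
  drop 2 from [-1, 2, -3] -> [-1, -3]
  drop 2 from [2, -5, 1] -> [-5, 1]
  satisfied 1 clause(s); 7 remain; assigned so far: [2]
unit clause [-1] forces x1=F; simplify:
  drop 1 from [1, 3] -> [3]
  drop 1 from [-5, 1] -> [-5]
  satisfied 2 clause(s); 5 remain; assigned so far: [1, 2]
unit clause [3] forces x3=T; simplify:
  drop -3 from [-3, -5] -> [-5]
  satisfied 2 clause(s); 3 remain; assigned so far: [1, 2, 3]
unit clause [-5] forces x5=F; simplify:
  drop 5 from [-4, 5] -> [-4]
  satisfied 2 clause(s); 1 remain; assigned so far: [1, 2, 3, 5]
unit clause [-4] forces x4=F; simplify:
  satisfied 1 clause(s); 0 remain; assigned so far: [1, 2, 3, 4, 5]

Answer: 0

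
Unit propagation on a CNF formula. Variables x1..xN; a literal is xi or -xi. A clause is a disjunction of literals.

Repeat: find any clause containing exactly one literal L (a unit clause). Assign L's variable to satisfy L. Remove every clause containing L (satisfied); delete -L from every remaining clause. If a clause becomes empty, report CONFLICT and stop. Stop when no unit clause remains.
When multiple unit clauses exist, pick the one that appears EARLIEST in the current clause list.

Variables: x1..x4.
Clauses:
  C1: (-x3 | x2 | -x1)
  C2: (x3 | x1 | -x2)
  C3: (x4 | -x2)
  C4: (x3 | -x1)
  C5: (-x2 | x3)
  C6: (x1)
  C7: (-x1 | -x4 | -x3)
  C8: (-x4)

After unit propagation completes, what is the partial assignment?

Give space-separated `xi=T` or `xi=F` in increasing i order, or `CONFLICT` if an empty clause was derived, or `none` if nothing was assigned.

unit clause [1] forces x1=T; simplify:
  drop -1 from [-3, 2, -1] -> [-3, 2]
  drop -1 from [3, -1] -> [3]
  drop -1 from [-1, -4, -3] -> [-4, -3]
  satisfied 2 clause(s); 6 remain; assigned so far: [1]
unit clause [3] forces x3=T; simplify:
  drop -3 from [-3, 2] -> [2]
  drop -3 from [-4, -3] -> [-4]
  satisfied 2 clause(s); 4 remain; assigned so far: [1, 3]
unit clause [2] forces x2=T; simplify:
  drop -2 from [4, -2] -> [4]
  satisfied 1 clause(s); 3 remain; assigned so far: [1, 2, 3]
unit clause [4] forces x4=T; simplify:
  drop -4 from [-4] -> [] (empty!)
  drop -4 from [-4] -> [] (empty!)
  satisfied 1 clause(s); 2 remain; assigned so far: [1, 2, 3, 4]
CONFLICT (empty clause)

Answer: CONFLICT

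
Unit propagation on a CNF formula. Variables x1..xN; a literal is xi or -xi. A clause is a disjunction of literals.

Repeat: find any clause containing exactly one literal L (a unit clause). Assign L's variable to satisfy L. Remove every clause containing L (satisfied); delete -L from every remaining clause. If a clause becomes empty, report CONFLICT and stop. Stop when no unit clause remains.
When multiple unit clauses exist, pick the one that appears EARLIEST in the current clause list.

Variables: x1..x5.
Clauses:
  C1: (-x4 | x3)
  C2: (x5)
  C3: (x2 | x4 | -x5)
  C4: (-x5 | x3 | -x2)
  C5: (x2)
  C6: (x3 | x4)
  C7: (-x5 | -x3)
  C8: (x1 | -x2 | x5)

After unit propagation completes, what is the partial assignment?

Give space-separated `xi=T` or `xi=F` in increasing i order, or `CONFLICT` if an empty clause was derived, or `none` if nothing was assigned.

unit clause [5] forces x5=T; simplify:
  drop -5 from [2, 4, -5] -> [2, 4]
  drop -5 from [-5, 3, -2] -> [3, -2]
  drop -5 from [-5, -3] -> [-3]
  satisfied 2 clause(s); 6 remain; assigned so far: [5]
unit clause [2] forces x2=T; simplify:
  drop -2 from [3, -2] -> [3]
  satisfied 2 clause(s); 4 remain; assigned so far: [2, 5]
unit clause [3] forces x3=T; simplify:
  drop -3 from [-3] -> [] (empty!)
  satisfied 3 clause(s); 1 remain; assigned so far: [2, 3, 5]
CONFLICT (empty clause)

Answer: CONFLICT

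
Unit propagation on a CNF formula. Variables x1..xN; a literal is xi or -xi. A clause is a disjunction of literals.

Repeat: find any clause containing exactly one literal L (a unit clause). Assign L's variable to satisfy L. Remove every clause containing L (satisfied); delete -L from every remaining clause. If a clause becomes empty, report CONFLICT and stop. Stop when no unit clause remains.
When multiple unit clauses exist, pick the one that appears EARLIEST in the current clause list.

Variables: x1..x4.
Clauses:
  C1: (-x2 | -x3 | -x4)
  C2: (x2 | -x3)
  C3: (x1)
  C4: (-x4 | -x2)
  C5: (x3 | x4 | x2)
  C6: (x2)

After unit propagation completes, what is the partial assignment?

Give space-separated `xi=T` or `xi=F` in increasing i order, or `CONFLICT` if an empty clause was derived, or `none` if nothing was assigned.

unit clause [1] forces x1=T; simplify:
  satisfied 1 clause(s); 5 remain; assigned so far: [1]
unit clause [2] forces x2=T; simplify:
  drop -2 from [-2, -3, -4] -> [-3, -4]
  drop -2 from [-4, -2] -> [-4]
  satisfied 3 clause(s); 2 remain; assigned so far: [1, 2]
unit clause [-4] forces x4=F; simplify:
  satisfied 2 clause(s); 0 remain; assigned so far: [1, 2, 4]

Answer: x1=T x2=T x4=F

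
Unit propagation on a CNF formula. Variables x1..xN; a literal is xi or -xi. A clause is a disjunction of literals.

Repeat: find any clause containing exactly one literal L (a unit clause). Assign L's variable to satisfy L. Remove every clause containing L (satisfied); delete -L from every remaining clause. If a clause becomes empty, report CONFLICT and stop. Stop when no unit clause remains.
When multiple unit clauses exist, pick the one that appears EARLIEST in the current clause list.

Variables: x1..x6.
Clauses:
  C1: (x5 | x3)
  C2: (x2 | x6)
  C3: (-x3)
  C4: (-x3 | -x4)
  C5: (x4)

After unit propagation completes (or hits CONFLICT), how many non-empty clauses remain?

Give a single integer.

Answer: 1

Derivation:
unit clause [-3] forces x3=F; simplify:
  drop 3 from [5, 3] -> [5]
  satisfied 2 clause(s); 3 remain; assigned so far: [3]
unit clause [5] forces x5=T; simplify:
  satisfied 1 clause(s); 2 remain; assigned so far: [3, 5]
unit clause [4] forces x4=T; simplify:
  satisfied 1 clause(s); 1 remain; assigned so far: [3, 4, 5]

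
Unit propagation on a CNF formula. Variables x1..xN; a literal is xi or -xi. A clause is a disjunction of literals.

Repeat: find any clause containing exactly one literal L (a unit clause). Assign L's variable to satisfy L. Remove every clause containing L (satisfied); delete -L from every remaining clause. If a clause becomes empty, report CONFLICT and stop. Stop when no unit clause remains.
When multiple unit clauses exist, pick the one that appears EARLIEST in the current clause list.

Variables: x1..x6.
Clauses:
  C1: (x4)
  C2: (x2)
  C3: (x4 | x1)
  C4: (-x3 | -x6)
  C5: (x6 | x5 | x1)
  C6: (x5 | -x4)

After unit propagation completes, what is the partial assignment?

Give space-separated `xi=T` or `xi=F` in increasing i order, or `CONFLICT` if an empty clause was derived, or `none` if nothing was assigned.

Answer: x2=T x4=T x5=T

Derivation:
unit clause [4] forces x4=T; simplify:
  drop -4 from [5, -4] -> [5]
  satisfied 2 clause(s); 4 remain; assigned so far: [4]
unit clause [2] forces x2=T; simplify:
  satisfied 1 clause(s); 3 remain; assigned so far: [2, 4]
unit clause [5] forces x5=T; simplify:
  satisfied 2 clause(s); 1 remain; assigned so far: [2, 4, 5]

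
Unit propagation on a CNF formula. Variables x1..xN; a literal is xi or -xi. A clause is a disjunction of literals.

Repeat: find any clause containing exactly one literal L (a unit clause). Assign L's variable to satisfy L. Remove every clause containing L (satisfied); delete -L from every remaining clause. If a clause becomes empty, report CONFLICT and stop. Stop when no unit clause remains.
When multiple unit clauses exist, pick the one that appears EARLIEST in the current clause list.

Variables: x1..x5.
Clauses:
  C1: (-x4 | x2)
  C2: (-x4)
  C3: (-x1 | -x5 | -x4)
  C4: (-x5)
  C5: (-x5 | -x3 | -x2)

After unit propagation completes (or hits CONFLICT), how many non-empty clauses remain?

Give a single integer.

unit clause [-4] forces x4=F; simplify:
  satisfied 3 clause(s); 2 remain; assigned so far: [4]
unit clause [-5] forces x5=F; simplify:
  satisfied 2 clause(s); 0 remain; assigned so far: [4, 5]

Answer: 0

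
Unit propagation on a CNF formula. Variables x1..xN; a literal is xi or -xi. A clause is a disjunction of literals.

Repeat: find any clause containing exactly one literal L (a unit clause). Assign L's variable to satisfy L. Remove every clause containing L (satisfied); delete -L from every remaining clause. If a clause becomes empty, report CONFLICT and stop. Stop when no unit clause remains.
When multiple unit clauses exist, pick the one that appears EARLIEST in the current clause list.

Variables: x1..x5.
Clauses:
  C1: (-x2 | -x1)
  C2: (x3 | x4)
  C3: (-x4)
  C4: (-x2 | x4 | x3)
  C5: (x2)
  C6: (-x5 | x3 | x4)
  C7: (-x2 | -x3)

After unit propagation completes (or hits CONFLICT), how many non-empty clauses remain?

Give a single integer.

unit clause [-4] forces x4=F; simplify:
  drop 4 from [3, 4] -> [3]
  drop 4 from [-2, 4, 3] -> [-2, 3]
  drop 4 from [-5, 3, 4] -> [-5, 3]
  satisfied 1 clause(s); 6 remain; assigned so far: [4]
unit clause [3] forces x3=T; simplify:
  drop -3 from [-2, -3] -> [-2]
  satisfied 3 clause(s); 3 remain; assigned so far: [3, 4]
unit clause [2] forces x2=T; simplify:
  drop -2 from [-2, -1] -> [-1]
  drop -2 from [-2] -> [] (empty!)
  satisfied 1 clause(s); 2 remain; assigned so far: [2, 3, 4]
CONFLICT (empty clause)

Answer: 1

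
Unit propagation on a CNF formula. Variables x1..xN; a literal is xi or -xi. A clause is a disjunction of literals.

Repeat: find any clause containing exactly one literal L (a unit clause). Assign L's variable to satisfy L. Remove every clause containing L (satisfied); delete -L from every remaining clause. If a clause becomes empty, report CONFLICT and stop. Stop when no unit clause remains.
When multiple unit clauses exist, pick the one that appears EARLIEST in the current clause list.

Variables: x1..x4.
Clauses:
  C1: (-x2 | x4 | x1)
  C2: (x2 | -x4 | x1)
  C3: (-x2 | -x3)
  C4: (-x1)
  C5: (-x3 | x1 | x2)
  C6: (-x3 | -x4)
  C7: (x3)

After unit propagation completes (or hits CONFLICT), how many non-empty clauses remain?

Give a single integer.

Answer: 2

Derivation:
unit clause [-1] forces x1=F; simplify:
  drop 1 from [-2, 4, 1] -> [-2, 4]
  drop 1 from [2, -4, 1] -> [2, -4]
  drop 1 from [-3, 1, 2] -> [-3, 2]
  satisfied 1 clause(s); 6 remain; assigned so far: [1]
unit clause [3] forces x3=T; simplify:
  drop -3 from [-2, -3] -> [-2]
  drop -3 from [-3, 2] -> [2]
  drop -3 from [-3, -4] -> [-4]
  satisfied 1 clause(s); 5 remain; assigned so far: [1, 3]
unit clause [-2] forces x2=F; simplify:
  drop 2 from [2, -4] -> [-4]
  drop 2 from [2] -> [] (empty!)
  satisfied 2 clause(s); 3 remain; assigned so far: [1, 2, 3]
CONFLICT (empty clause)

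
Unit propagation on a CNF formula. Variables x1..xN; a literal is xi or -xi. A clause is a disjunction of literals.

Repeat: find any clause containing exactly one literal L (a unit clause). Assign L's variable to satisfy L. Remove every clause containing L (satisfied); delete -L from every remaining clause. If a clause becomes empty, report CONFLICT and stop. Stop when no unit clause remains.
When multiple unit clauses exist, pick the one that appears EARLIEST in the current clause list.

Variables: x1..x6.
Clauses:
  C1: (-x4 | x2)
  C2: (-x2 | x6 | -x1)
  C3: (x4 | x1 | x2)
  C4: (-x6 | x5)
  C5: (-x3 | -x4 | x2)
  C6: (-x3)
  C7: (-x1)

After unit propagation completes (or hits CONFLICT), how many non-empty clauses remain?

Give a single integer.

Answer: 3

Derivation:
unit clause [-3] forces x3=F; simplify:
  satisfied 2 clause(s); 5 remain; assigned so far: [3]
unit clause [-1] forces x1=F; simplify:
  drop 1 from [4, 1, 2] -> [4, 2]
  satisfied 2 clause(s); 3 remain; assigned so far: [1, 3]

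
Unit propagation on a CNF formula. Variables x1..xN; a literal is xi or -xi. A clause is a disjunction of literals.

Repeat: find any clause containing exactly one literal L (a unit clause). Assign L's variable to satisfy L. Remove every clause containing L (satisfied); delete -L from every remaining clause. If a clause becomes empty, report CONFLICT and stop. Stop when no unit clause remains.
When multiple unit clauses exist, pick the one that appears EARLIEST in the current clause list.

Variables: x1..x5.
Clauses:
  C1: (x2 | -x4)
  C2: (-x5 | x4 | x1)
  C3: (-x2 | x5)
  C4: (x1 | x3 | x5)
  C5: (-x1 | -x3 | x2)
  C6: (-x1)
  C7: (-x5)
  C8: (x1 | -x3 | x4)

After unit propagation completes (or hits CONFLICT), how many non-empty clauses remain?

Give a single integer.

unit clause [-1] forces x1=F; simplify:
  drop 1 from [-5, 4, 1] -> [-5, 4]
  drop 1 from [1, 3, 5] -> [3, 5]
  drop 1 from [1, -3, 4] -> [-3, 4]
  satisfied 2 clause(s); 6 remain; assigned so far: [1]
unit clause [-5] forces x5=F; simplify:
  drop 5 from [-2, 5] -> [-2]
  drop 5 from [3, 5] -> [3]
  satisfied 2 clause(s); 4 remain; assigned so far: [1, 5]
unit clause [-2] forces x2=F; simplify:
  drop 2 from [2, -4] -> [-4]
  satisfied 1 clause(s); 3 remain; assigned so far: [1, 2, 5]
unit clause [-4] forces x4=F; simplify:
  drop 4 from [-3, 4] -> [-3]
  satisfied 1 clause(s); 2 remain; assigned so far: [1, 2, 4, 5]
unit clause [3] forces x3=T; simplify:
  drop -3 from [-3] -> [] (empty!)
  satisfied 1 clause(s); 1 remain; assigned so far: [1, 2, 3, 4, 5]
CONFLICT (empty clause)

Answer: 0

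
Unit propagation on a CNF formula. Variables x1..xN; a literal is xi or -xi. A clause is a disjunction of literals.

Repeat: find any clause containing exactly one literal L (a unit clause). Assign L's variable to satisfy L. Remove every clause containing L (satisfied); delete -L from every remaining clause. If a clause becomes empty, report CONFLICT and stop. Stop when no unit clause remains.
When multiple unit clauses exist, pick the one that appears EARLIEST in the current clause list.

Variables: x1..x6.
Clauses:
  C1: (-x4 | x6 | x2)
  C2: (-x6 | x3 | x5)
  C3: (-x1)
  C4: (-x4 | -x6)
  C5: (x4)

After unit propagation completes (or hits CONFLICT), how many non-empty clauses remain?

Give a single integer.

Answer: 0

Derivation:
unit clause [-1] forces x1=F; simplify:
  satisfied 1 clause(s); 4 remain; assigned so far: [1]
unit clause [4] forces x4=T; simplify:
  drop -4 from [-4, 6, 2] -> [6, 2]
  drop -4 from [-4, -6] -> [-6]
  satisfied 1 clause(s); 3 remain; assigned so far: [1, 4]
unit clause [-6] forces x6=F; simplify:
  drop 6 from [6, 2] -> [2]
  satisfied 2 clause(s); 1 remain; assigned so far: [1, 4, 6]
unit clause [2] forces x2=T; simplify:
  satisfied 1 clause(s); 0 remain; assigned so far: [1, 2, 4, 6]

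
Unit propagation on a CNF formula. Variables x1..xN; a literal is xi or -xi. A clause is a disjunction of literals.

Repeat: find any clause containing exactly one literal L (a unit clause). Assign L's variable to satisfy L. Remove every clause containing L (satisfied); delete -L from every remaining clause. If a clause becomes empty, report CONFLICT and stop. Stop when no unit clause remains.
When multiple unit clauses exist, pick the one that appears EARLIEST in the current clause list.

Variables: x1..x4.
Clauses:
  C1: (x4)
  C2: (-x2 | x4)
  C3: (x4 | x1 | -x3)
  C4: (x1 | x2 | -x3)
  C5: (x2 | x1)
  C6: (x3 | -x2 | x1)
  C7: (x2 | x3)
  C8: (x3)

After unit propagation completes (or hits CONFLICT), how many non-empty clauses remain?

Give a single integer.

unit clause [4] forces x4=T; simplify:
  satisfied 3 clause(s); 5 remain; assigned so far: [4]
unit clause [3] forces x3=T; simplify:
  drop -3 from [1, 2, -3] -> [1, 2]
  satisfied 3 clause(s); 2 remain; assigned so far: [3, 4]

Answer: 2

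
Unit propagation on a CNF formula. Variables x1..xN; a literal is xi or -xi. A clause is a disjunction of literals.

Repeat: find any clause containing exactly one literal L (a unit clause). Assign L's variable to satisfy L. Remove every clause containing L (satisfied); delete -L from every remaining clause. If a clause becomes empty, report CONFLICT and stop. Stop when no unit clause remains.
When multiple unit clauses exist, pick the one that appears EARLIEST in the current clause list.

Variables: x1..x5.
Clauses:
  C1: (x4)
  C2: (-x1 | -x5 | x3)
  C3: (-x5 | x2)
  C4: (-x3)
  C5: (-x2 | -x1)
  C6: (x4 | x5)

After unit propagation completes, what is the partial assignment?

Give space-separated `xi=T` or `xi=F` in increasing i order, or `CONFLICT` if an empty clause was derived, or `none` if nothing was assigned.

Answer: x3=F x4=T

Derivation:
unit clause [4] forces x4=T; simplify:
  satisfied 2 clause(s); 4 remain; assigned so far: [4]
unit clause [-3] forces x3=F; simplify:
  drop 3 from [-1, -5, 3] -> [-1, -5]
  satisfied 1 clause(s); 3 remain; assigned so far: [3, 4]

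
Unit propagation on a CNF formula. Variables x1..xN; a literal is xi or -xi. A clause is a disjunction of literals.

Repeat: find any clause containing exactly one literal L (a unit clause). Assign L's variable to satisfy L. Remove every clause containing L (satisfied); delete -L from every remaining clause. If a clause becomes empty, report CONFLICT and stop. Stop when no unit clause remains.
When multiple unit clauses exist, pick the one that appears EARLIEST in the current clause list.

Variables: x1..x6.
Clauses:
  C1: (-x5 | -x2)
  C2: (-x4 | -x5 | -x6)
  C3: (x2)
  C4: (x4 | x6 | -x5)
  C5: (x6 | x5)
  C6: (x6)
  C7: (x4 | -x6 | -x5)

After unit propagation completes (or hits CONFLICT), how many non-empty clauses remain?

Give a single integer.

unit clause [2] forces x2=T; simplify:
  drop -2 from [-5, -2] -> [-5]
  satisfied 1 clause(s); 6 remain; assigned so far: [2]
unit clause [-5] forces x5=F; simplify:
  drop 5 from [6, 5] -> [6]
  satisfied 4 clause(s); 2 remain; assigned so far: [2, 5]
unit clause [6] forces x6=T; simplify:
  satisfied 2 clause(s); 0 remain; assigned so far: [2, 5, 6]

Answer: 0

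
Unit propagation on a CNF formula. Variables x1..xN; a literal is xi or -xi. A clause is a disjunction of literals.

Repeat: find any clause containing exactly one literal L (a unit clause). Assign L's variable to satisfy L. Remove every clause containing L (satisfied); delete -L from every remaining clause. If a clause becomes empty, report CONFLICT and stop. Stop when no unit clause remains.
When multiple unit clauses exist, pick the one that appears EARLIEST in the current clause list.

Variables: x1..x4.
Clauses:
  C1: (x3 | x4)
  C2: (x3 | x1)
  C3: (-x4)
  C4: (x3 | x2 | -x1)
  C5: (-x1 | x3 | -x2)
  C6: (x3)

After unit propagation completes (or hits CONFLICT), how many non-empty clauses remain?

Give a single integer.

Answer: 0

Derivation:
unit clause [-4] forces x4=F; simplify:
  drop 4 from [3, 4] -> [3]
  satisfied 1 clause(s); 5 remain; assigned so far: [4]
unit clause [3] forces x3=T; simplify:
  satisfied 5 clause(s); 0 remain; assigned so far: [3, 4]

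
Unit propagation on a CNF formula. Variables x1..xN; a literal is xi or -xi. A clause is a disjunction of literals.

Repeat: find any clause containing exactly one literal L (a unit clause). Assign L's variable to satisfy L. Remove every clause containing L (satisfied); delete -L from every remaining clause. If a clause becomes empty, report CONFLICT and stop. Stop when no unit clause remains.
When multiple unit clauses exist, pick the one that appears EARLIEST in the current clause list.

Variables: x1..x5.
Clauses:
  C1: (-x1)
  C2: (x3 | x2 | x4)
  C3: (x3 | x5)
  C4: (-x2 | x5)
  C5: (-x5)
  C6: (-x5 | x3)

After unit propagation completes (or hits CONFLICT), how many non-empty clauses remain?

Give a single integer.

Answer: 0

Derivation:
unit clause [-1] forces x1=F; simplify:
  satisfied 1 clause(s); 5 remain; assigned so far: [1]
unit clause [-5] forces x5=F; simplify:
  drop 5 from [3, 5] -> [3]
  drop 5 from [-2, 5] -> [-2]
  satisfied 2 clause(s); 3 remain; assigned so far: [1, 5]
unit clause [3] forces x3=T; simplify:
  satisfied 2 clause(s); 1 remain; assigned so far: [1, 3, 5]
unit clause [-2] forces x2=F; simplify:
  satisfied 1 clause(s); 0 remain; assigned so far: [1, 2, 3, 5]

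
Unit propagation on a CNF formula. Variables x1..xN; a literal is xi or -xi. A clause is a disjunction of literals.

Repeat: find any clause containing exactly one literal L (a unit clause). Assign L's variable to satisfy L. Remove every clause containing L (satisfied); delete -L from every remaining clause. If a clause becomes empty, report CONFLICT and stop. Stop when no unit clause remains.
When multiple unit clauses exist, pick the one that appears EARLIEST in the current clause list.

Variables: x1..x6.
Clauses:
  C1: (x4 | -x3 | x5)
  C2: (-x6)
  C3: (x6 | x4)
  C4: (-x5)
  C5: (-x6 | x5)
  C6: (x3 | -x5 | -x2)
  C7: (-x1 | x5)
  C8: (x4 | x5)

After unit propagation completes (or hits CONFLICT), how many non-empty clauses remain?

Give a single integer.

unit clause [-6] forces x6=F; simplify:
  drop 6 from [6, 4] -> [4]
  satisfied 2 clause(s); 6 remain; assigned so far: [6]
unit clause [4] forces x4=T; simplify:
  satisfied 3 clause(s); 3 remain; assigned so far: [4, 6]
unit clause [-5] forces x5=F; simplify:
  drop 5 from [-1, 5] -> [-1]
  satisfied 2 clause(s); 1 remain; assigned so far: [4, 5, 6]
unit clause [-1] forces x1=F; simplify:
  satisfied 1 clause(s); 0 remain; assigned so far: [1, 4, 5, 6]

Answer: 0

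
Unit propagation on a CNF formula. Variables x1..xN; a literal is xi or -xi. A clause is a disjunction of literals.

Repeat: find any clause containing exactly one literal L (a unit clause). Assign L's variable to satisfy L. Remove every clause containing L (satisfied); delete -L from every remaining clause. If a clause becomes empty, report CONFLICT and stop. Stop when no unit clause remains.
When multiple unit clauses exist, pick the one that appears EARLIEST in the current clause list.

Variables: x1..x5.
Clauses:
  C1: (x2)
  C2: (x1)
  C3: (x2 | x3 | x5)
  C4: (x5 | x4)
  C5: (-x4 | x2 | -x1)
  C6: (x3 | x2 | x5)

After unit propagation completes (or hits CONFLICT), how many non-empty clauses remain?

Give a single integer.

unit clause [2] forces x2=T; simplify:
  satisfied 4 clause(s); 2 remain; assigned so far: [2]
unit clause [1] forces x1=T; simplify:
  satisfied 1 clause(s); 1 remain; assigned so far: [1, 2]

Answer: 1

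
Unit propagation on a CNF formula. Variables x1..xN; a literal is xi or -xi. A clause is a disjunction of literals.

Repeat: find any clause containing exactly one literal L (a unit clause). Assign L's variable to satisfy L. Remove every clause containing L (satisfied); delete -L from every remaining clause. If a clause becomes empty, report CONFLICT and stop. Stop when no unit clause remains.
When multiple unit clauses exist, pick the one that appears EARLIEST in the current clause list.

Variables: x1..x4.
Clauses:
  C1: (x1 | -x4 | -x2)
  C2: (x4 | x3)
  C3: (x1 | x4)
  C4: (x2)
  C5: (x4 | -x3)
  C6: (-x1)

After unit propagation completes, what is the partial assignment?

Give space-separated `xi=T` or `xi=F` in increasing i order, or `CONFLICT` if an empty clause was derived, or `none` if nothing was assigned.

unit clause [2] forces x2=T; simplify:
  drop -2 from [1, -4, -2] -> [1, -4]
  satisfied 1 clause(s); 5 remain; assigned so far: [2]
unit clause [-1] forces x1=F; simplify:
  drop 1 from [1, -4] -> [-4]
  drop 1 from [1, 4] -> [4]
  satisfied 1 clause(s); 4 remain; assigned so far: [1, 2]
unit clause [-4] forces x4=F; simplify:
  drop 4 from [4, 3] -> [3]
  drop 4 from [4] -> [] (empty!)
  drop 4 from [4, -3] -> [-3]
  satisfied 1 clause(s); 3 remain; assigned so far: [1, 2, 4]
CONFLICT (empty clause)

Answer: CONFLICT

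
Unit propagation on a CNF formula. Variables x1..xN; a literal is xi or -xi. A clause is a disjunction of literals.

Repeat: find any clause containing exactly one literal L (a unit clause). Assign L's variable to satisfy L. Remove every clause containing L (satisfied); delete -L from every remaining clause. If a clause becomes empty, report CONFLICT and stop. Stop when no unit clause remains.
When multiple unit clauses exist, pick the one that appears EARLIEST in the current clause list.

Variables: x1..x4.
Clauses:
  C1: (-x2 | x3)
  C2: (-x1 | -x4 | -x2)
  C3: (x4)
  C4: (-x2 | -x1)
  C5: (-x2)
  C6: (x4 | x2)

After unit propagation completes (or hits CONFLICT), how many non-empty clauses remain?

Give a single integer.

unit clause [4] forces x4=T; simplify:
  drop -4 from [-1, -4, -2] -> [-1, -2]
  satisfied 2 clause(s); 4 remain; assigned so far: [4]
unit clause [-2] forces x2=F; simplify:
  satisfied 4 clause(s); 0 remain; assigned so far: [2, 4]

Answer: 0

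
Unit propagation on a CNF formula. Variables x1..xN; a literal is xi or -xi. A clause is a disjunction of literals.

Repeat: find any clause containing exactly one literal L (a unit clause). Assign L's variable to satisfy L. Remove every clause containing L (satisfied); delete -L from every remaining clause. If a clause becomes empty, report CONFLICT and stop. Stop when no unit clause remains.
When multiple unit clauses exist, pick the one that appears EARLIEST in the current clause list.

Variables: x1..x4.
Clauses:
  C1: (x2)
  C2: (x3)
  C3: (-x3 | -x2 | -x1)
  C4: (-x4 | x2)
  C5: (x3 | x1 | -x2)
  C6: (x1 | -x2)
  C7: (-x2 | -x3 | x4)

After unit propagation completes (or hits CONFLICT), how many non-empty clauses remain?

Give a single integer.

unit clause [2] forces x2=T; simplify:
  drop -2 from [-3, -2, -1] -> [-3, -1]
  drop -2 from [3, 1, -2] -> [3, 1]
  drop -2 from [1, -2] -> [1]
  drop -2 from [-2, -3, 4] -> [-3, 4]
  satisfied 2 clause(s); 5 remain; assigned so far: [2]
unit clause [3] forces x3=T; simplify:
  drop -3 from [-3, -1] -> [-1]
  drop -3 from [-3, 4] -> [4]
  satisfied 2 clause(s); 3 remain; assigned so far: [2, 3]
unit clause [-1] forces x1=F; simplify:
  drop 1 from [1] -> [] (empty!)
  satisfied 1 clause(s); 2 remain; assigned so far: [1, 2, 3]
CONFLICT (empty clause)

Answer: 1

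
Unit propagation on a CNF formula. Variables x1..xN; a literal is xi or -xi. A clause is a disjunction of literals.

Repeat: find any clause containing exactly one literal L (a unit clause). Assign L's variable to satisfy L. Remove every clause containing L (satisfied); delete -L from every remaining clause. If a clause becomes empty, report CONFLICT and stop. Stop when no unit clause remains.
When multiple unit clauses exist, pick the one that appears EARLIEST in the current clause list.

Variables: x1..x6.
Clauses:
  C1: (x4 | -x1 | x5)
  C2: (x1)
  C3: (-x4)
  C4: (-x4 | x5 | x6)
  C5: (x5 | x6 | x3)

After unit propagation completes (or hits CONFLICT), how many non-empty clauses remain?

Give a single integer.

Answer: 0

Derivation:
unit clause [1] forces x1=T; simplify:
  drop -1 from [4, -1, 5] -> [4, 5]
  satisfied 1 clause(s); 4 remain; assigned so far: [1]
unit clause [-4] forces x4=F; simplify:
  drop 4 from [4, 5] -> [5]
  satisfied 2 clause(s); 2 remain; assigned so far: [1, 4]
unit clause [5] forces x5=T; simplify:
  satisfied 2 clause(s); 0 remain; assigned so far: [1, 4, 5]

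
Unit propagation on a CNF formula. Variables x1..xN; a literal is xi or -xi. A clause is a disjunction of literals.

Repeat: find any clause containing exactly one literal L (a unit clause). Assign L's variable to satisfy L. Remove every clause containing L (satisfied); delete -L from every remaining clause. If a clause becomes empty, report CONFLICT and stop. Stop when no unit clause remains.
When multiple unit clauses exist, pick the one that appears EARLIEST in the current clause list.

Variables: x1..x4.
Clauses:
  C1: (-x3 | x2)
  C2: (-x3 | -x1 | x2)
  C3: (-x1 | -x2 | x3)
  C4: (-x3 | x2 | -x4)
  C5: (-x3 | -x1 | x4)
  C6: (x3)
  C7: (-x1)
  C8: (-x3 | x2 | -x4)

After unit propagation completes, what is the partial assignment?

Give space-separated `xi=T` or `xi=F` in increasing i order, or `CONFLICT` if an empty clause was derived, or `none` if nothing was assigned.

Answer: x1=F x2=T x3=T

Derivation:
unit clause [3] forces x3=T; simplify:
  drop -3 from [-3, 2] -> [2]
  drop -3 from [-3, -1, 2] -> [-1, 2]
  drop -3 from [-3, 2, -4] -> [2, -4]
  drop -3 from [-3, -1, 4] -> [-1, 4]
  drop -3 from [-3, 2, -4] -> [2, -4]
  satisfied 2 clause(s); 6 remain; assigned so far: [3]
unit clause [2] forces x2=T; simplify:
  satisfied 4 clause(s); 2 remain; assigned so far: [2, 3]
unit clause [-1] forces x1=F; simplify:
  satisfied 2 clause(s); 0 remain; assigned so far: [1, 2, 3]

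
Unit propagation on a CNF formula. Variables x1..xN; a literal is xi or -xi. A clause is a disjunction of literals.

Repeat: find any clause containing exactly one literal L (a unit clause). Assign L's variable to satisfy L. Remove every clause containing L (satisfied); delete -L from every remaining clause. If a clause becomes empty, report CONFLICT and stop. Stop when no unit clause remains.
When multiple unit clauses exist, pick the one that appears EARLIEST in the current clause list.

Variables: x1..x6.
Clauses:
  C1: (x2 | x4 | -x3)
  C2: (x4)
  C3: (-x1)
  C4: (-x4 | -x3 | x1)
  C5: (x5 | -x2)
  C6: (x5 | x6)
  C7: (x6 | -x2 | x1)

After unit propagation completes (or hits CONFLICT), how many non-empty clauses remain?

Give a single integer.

unit clause [4] forces x4=T; simplify:
  drop -4 from [-4, -3, 1] -> [-3, 1]
  satisfied 2 clause(s); 5 remain; assigned so far: [4]
unit clause [-1] forces x1=F; simplify:
  drop 1 from [-3, 1] -> [-3]
  drop 1 from [6, -2, 1] -> [6, -2]
  satisfied 1 clause(s); 4 remain; assigned so far: [1, 4]
unit clause [-3] forces x3=F; simplify:
  satisfied 1 clause(s); 3 remain; assigned so far: [1, 3, 4]

Answer: 3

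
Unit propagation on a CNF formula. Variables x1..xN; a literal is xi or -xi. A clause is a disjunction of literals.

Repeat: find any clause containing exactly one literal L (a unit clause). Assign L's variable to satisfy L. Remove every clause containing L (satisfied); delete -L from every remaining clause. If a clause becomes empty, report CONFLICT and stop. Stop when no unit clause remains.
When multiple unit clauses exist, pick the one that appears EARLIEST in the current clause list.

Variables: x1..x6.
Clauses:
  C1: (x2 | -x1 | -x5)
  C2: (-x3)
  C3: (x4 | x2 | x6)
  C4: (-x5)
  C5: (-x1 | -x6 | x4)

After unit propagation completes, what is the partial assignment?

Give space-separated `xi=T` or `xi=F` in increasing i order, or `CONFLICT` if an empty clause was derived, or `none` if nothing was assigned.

unit clause [-3] forces x3=F; simplify:
  satisfied 1 clause(s); 4 remain; assigned so far: [3]
unit clause [-5] forces x5=F; simplify:
  satisfied 2 clause(s); 2 remain; assigned so far: [3, 5]

Answer: x3=F x5=F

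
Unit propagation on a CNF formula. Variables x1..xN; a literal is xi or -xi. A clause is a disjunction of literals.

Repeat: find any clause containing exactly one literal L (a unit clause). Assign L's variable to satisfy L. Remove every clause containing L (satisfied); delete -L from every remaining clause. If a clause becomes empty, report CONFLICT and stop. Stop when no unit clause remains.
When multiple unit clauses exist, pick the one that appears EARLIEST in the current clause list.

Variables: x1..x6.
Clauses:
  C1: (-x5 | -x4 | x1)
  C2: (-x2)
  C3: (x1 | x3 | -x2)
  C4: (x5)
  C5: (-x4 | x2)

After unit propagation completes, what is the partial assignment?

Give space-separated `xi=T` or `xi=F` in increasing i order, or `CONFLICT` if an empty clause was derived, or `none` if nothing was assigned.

unit clause [-2] forces x2=F; simplify:
  drop 2 from [-4, 2] -> [-4]
  satisfied 2 clause(s); 3 remain; assigned so far: [2]
unit clause [5] forces x5=T; simplify:
  drop -5 from [-5, -4, 1] -> [-4, 1]
  satisfied 1 clause(s); 2 remain; assigned so far: [2, 5]
unit clause [-4] forces x4=F; simplify:
  satisfied 2 clause(s); 0 remain; assigned so far: [2, 4, 5]

Answer: x2=F x4=F x5=T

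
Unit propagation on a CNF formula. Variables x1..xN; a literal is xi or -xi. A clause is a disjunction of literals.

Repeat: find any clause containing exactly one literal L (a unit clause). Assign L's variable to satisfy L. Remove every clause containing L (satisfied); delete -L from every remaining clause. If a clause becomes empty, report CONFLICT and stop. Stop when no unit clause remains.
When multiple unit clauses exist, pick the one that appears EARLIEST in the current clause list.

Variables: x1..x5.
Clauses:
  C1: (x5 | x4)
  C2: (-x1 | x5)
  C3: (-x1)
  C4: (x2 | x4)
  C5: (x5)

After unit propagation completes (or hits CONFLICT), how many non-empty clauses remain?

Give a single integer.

Answer: 1

Derivation:
unit clause [-1] forces x1=F; simplify:
  satisfied 2 clause(s); 3 remain; assigned so far: [1]
unit clause [5] forces x5=T; simplify:
  satisfied 2 clause(s); 1 remain; assigned so far: [1, 5]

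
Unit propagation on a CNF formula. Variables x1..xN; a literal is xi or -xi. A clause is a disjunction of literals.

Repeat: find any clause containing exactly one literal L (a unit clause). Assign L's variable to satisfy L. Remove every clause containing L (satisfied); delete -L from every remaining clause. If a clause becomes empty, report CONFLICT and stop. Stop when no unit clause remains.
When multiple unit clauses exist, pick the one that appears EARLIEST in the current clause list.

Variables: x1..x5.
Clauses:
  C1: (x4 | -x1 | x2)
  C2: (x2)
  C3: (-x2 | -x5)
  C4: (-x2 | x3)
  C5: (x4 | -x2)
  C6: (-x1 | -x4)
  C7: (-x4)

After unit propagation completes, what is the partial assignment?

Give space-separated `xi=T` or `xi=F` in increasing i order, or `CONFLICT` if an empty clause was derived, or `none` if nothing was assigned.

unit clause [2] forces x2=T; simplify:
  drop -2 from [-2, -5] -> [-5]
  drop -2 from [-2, 3] -> [3]
  drop -2 from [4, -2] -> [4]
  satisfied 2 clause(s); 5 remain; assigned so far: [2]
unit clause [-5] forces x5=F; simplify:
  satisfied 1 clause(s); 4 remain; assigned so far: [2, 5]
unit clause [3] forces x3=T; simplify:
  satisfied 1 clause(s); 3 remain; assigned so far: [2, 3, 5]
unit clause [4] forces x4=T; simplify:
  drop -4 from [-1, -4] -> [-1]
  drop -4 from [-4] -> [] (empty!)
  satisfied 1 clause(s); 2 remain; assigned so far: [2, 3, 4, 5]
CONFLICT (empty clause)

Answer: CONFLICT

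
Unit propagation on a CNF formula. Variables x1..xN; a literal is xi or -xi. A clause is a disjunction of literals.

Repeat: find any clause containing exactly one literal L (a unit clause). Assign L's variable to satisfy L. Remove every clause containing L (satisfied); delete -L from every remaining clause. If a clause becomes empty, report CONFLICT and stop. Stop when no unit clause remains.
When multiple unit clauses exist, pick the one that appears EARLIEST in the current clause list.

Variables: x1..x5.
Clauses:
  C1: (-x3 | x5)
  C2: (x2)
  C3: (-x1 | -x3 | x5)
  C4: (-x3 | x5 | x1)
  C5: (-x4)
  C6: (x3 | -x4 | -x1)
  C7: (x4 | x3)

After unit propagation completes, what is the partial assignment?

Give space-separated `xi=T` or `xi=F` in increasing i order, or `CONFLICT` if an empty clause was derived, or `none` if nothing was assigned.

Answer: x2=T x3=T x4=F x5=T

Derivation:
unit clause [2] forces x2=T; simplify:
  satisfied 1 clause(s); 6 remain; assigned so far: [2]
unit clause [-4] forces x4=F; simplify:
  drop 4 from [4, 3] -> [3]
  satisfied 2 clause(s); 4 remain; assigned so far: [2, 4]
unit clause [3] forces x3=T; simplify:
  drop -3 from [-3, 5] -> [5]
  drop -3 from [-1, -3, 5] -> [-1, 5]
  drop -3 from [-3, 5, 1] -> [5, 1]
  satisfied 1 clause(s); 3 remain; assigned so far: [2, 3, 4]
unit clause [5] forces x5=T; simplify:
  satisfied 3 clause(s); 0 remain; assigned so far: [2, 3, 4, 5]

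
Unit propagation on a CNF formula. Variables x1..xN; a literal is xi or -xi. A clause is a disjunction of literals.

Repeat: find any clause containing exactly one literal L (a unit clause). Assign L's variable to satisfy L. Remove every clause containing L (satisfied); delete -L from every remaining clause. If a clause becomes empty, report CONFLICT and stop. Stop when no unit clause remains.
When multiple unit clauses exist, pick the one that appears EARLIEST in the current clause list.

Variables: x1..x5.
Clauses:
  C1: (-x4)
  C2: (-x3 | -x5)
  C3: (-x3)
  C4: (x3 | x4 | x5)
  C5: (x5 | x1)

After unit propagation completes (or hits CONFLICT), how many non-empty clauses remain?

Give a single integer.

unit clause [-4] forces x4=F; simplify:
  drop 4 from [3, 4, 5] -> [3, 5]
  satisfied 1 clause(s); 4 remain; assigned so far: [4]
unit clause [-3] forces x3=F; simplify:
  drop 3 from [3, 5] -> [5]
  satisfied 2 clause(s); 2 remain; assigned so far: [3, 4]
unit clause [5] forces x5=T; simplify:
  satisfied 2 clause(s); 0 remain; assigned so far: [3, 4, 5]

Answer: 0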